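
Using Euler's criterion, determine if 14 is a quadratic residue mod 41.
By Euler's criterion: 14^{20} ≡ 40 (mod 41). Since this equals -1 (≡ 40), 14 is not a QR.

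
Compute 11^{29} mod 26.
7

Using successive squaring:
Binary expansion of 29: 11101
Powers of 11 mod 26 (each is the square of the previous):
  11^1 ≡ 11 (mod 26)
  11^2 ≡ 11² = 121 ≡ 17 (mod 26)
  11^4 ≡ 17² = 289 ≡ 3 (mod 26)
  11^8 ≡ 3² = 9 ≡ 9 (mod 26)
  11^16 ≡ 9² = 81 ≡ 3 (mod 26)
29 = 16 + 8 + 4 + 1, so 11^29 = 11^16 × 11^8 × 11^4 × 11^1 ≡ 3 × 9 × 3 × 11 (mod 26)
Multiplying step by step:
  3 × 9 = 27 ≡ 1 (mod 26)
  1 × 3 = 3 ≡ 3 (mod 26)
  3 × 11 = 33 ≡ 7 (mod 26)
Result: 11^29 ≡ 7 (mod 26)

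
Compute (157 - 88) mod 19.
12

(157 - 88) = 69
69 mod 19 = 12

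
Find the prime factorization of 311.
311

Divide by primes starting from smallest:
311 ÷ 311 = 1

311 = 311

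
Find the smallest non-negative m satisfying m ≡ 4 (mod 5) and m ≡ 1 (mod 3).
M = 5 × 3 = 15. M₁ = 3, y₁ ≡ 2 (mod 5). M₂ = 5, y₂ ≡ 2 (mod 3). m = 4×3×2 + 1×5×2 ≡ 4 (mod 15)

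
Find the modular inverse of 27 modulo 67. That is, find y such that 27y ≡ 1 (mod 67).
5

Using Extended Euclidean Algorithm:
gcd(27, 67) = 1
Bezout coefficients: 27 × 5 + 67 × -2 = 1
So 27 × 5 ≡ 1 (mod 67)
The inverse is 5 mod 67 = 5
Verification: 27 × 5 = 135 = 2 × 67 + 1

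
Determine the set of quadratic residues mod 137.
QRs mod 137: {1, 2, 4, 7, 8, 9, 11, 14, 15, 16, 17, 18, 19, 22, 25, 28, 30, 32, 34, 36, 37, 38, 39, 44, 49, 50, 56, 59, 60, 61, 63, 64, 65, 68, 69, 72, 73, 74, 76, 77, 78, 81, 87, 88, 93, 98, 99, 100, 101, 103, 105, 107, 109, 112, 115, 118, 119, 120, 121, 122, 123, 126, 128, 129, 130, 133, 135, 136}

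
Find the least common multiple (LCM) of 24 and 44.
264

First find GCD(24, 44) using the Euclidean algorithm:
24 = 0 × 44 + 24
44 = 1 × 24 + 20
24 = 1 × 20 + 4
20 = 5 × 4 + 0
GCD(24, 44) = 4

LCM formula: LCM(a, b) = (a × b) / GCD(a, b)
LCM(24, 44) = (24 × 44) / 4
LCM(24, 44) = 1056 / 4
LCM(24, 44) = 264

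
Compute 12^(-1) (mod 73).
67

Using Extended Euclidean Algorithm:
gcd(12, 73) = 1
Bezout coefficients: 12 × -6 + 73 × 1 = 1
So 12 × -6 ≡ 1 (mod 73)
The inverse is -6 mod 73 = 67
Verification: 12 × 67 = 804 = 11 × 73 + 1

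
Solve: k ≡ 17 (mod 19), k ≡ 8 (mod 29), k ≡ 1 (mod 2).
M = 19 × 29 × 2 = 1102. M₁ = 58, y₁ ≡ 1 (mod 19). M₂ = 38, y₂ ≡ 13 (mod 29). M₃ = 551, y₃ ≡ 1 (mod 2). k = 17×58×1 + 8×38×13 + 1×551×1 ≡ 1081 (mod 1102)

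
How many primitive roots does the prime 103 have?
Number of primitive roots mod 103 = φ(102) = 32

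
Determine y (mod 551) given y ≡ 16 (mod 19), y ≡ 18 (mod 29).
453

Using the Chinese Remainder Theorem:
M = product of moduli = 551
For equation 1: M_1 = 29, 29 ≡ 10 (mod 19), inverse of 29 mod 19 is 2 (check: 10 × 2 = 20 ≡ 1 (mod 19))
For equation 2: M_2 = 19, 19 ≡ 19 (mod 29), inverse of 19 mod 29 is 26 (check: 19 × 26 = 494 ≡ 1 (mod 29))
Combine: y ≡ Σ r_i×M_i×(M_i⁻¹ mod m_i) = 16×29×2 + 18×19×26 = 928 + 8892 = 9820
9820 mod 551 = 453
y ≡ 453 (mod 551)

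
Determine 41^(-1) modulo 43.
41^(-1) ≡ 21 (mod 43). Verification: 41 × 21 = 861 ≡ 1 (mod 43)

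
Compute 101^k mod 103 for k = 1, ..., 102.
g^1, g^2, ..., g^{102} mod 103: {101, 4, 95, 16, 71, 64, 78, 50, 3, 97, 12, 79, 48, 7, 89, 28, 47, 9, 85, 36, 31, 41, 21, 61, 84, 38, 27, 49, 5, 93, 20, 63, 80, 46, 11, 81, 44, 15, 73, 60, 86, 34, 35, 33, 37, 29, 45, 13, 77, 52, 102, 2, 99, 8, 87, 32, 39, 25, 53, 100, 6, 91, 24, 55, 96, 14, 75, 56, 94, 18, 67, 72, 62, 82, 42, 19, 65, 76, 54, 98, 10, 83, 40, 23, 57, 92, 22, 59, 88, 30, 43, 17, 69, 68, 70, 66, 74, 58, 90, 26, 51, 1}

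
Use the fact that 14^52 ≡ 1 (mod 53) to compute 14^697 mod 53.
By Fermat: 14^{52} ≡ 1 (mod 53). 697 ≡ 21 (mod 52). So 14^{697} ≡ 14^{21} ≡ 8 (mod 53)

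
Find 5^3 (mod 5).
5 ≡ 0 (mod 5). 3 = 2 + 1 (binary 11). Repeated squaring mod 5: 0^1 ≡ 0; 0^2 ≡ 0² = 0 ≡ 0. Multiply: 5^3 ≡ 0^2 × 0^1 ≡ 0 × 0 (mod 5): 0 × 0 = 0 ≡ 0. So 5^3 ≡ 0 (mod 5).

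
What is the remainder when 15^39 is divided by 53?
Using repeated squaring. 39 = 32 + 4 + 2 + 1 (binary 100111). Repeated squaring mod 53: 15^1 ≡ 15; 15^2 ≡ 15² = 225 ≡ 13; 15^4 ≡ 13² = 169 ≡ 10; 15^8 ≡ 10² = 100 ≡ 47; 15^16 ≡ 47² = 2209 ≡ 36; 15^32 ≡ 36² = 1296 ≡ 24. Multiply: 15^39 = 15^32 × 15^4 × 15^2 × 15^1 ≡ 24 × 10 × 13 × 15 (mod 53): 24 × 10 = 240 ≡ 28; 28 × 13 = 364 ≡ 46; 46 × 15 = 690 ≡ 1. So 15^39 ≡ 1 (mod 53).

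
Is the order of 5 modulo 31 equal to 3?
Yes, ord_31(5) = 3.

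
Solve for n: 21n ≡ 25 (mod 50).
25

Since gcd(21, 50) = 1 divides 25, a solution exists.
Multiply both sides by the inverse of 21 mod 50:
  21^(-1) mod 50 = 31
  x ≡ 31 × 25 ≡ 775 ≡ 25 (mod 50)
Verification: 21 × 25 = 525 = 10 × 50 + 25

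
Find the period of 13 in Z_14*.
Powers of 13 mod 14: 13^1≡13, 13^2≡1. Order = 2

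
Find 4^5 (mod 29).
5 = 4 + 1 (binary 101). Repeated squaring mod 29: 4^1 ≡ 4; 4^2 ≡ 4² = 16 ≡ 16; 4^4 ≡ 16² = 256 ≡ 24. Multiply: 4^5 = 4^4 × 4^1 ≡ 24 × 4 (mod 29): 24 × 4 = 96 ≡ 9. So 4^5 ≡ 9 (mod 29).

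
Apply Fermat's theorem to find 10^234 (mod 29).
By Fermat: 10^{28} ≡ 1 (mod 29). 234 ≡ 10 (mod 28). So 10^{234} ≡ 10^{10} ≡ 6 (mod 29)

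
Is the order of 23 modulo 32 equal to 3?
No, the actual order is 4, not 3.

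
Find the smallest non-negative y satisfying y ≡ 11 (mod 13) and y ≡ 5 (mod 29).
M = 13 × 29 = 377. M₁ = 29, y₁ ≡ 9 (mod 13). M₂ = 13, y₂ ≡ 9 (mod 29). y = 11×29×9 + 5×13×9 ≡ 63 (mod 377)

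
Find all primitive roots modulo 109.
Primitive roots mod 109: {6, 10, 11, 13, 14, 18, 24, 30, 37, 39, 40, 42, 44, 47, 50, 51, 52, 53, 56, 57, 58, 59, 62, 65, 67, 69, 70, 72, 79, 85, 91, 95, 96, 98, 99, 103}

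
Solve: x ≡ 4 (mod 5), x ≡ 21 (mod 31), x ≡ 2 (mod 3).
M = 5 × 31 × 3 = 465. M₁ = 93, y₁ ≡ 2 (mod 5). M₂ = 15, y₂ ≡ 29 (mod 31). M₃ = 155, y₃ ≡ 2 (mod 3). x = 4×93×2 + 21×15×29 + 2×155×2 ≡ 269 (mod 465)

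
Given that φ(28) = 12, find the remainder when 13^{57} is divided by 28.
By Euler: 13^{12} ≡ 1 (mod 28) since gcd(13, 28) = 1. 57 = 4×12 + 9. So 13^{57} ≡ 13^{9} ≡ 13 (mod 28)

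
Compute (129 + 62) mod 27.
2

(129 + 62) = 191
191 mod 27 = 2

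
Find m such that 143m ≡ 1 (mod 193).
143^(-1) ≡ 27 (mod 193). Verification: 143 × 27 = 3861 ≡ 1 (mod 193)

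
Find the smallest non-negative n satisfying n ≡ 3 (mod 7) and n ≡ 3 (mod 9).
M = 7 × 9 = 63. M₁ = 9, y₁ ≡ 4 (mod 7). M₂ = 7, y₂ ≡ 4 (mod 9). n = 3×9×4 + 3×7×4 ≡ 3 (mod 63)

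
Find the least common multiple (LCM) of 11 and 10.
110

First find GCD(11, 10) using the Euclidean algorithm:
11 = 1 × 10 + 1
10 = 10 × 1 + 0
GCD(11, 10) = 1

LCM formula: LCM(a, b) = (a × b) / GCD(a, b)
LCM(11, 10) = (11 × 10) / 1
LCM(11, 10) = 110 / 1
LCM(11, 10) = 110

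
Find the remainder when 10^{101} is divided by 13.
By Fermat: 10^{12} ≡ 1 (mod 13). 101 = 8×12 + 5. So 10^{101} ≡ 10^{5} ≡ 4 (mod 13)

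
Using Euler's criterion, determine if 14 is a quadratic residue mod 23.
By Euler's criterion: 14^{11} ≡ 22 (mod 23). Since this equals -1 (≡ 22), 14 is not a QR.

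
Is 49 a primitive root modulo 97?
No

To verify, check if 49^(96/q) ≢ 1 (mod 97) for each prime divisor q of 96
Divisors of 96 = 96: [1, 2, 3, 4, 6, 8, 12, 16, 24, 32, 48, 96]
  49^(96/2) = 49^48 ≡ 1 (mod 97)
  49^(96/3) = 49^32 ≡ 61 (mod 97)
Conclusion: 49 is not a primitive root modulo 97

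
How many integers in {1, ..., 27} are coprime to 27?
18

Prime factorization: 27 = 3^3
Using the formula φ(n) = n × Π(1 - 1/p) for each prime factor p:
φ(27) = 27 × (1 - 1/3)
φ(27) = 18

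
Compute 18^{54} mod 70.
64

Using successive squaring:
Binary expansion of 54: 110110
Powers of 18 mod 70 (each is the square of the previous):
  18^1 ≡ 18 (mod 70)
  18^2 ≡ 18² = 324 ≡ 44 (mod 70)
  18^4 ≡ 44² = 1936 ≡ 46 (mod 70)
  18^8 ≡ 46² = 2116 ≡ 16 (mod 70)
  18^16 ≡ 16² = 256 ≡ 46 (mod 70)
  18^32 ≡ 46² = 2116 ≡ 16 (mod 70)
54 = 32 + 16 + 4 + 2, so 18^54 = 18^32 × 18^16 × 18^4 × 18^2 ≡ 16 × 46 × 46 × 44 (mod 70)
Multiplying step by step:
  16 × 46 = 736 ≡ 36 (mod 70)
  36 × 46 = 1656 ≡ 46 (mod 70)
  46 × 44 = 2024 ≡ 64 (mod 70)
Result: 18^54 ≡ 64 (mod 70)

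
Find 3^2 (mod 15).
2 = 2 (binary 10). Repeated squaring mod 15: 3^1 ≡ 3; 3^2 ≡ 3² = 9 ≡ 9. So 3^2 ≡ 9 (mod 15).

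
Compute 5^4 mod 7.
4 = 4 (binary 100). Repeated squaring mod 7: 5^1 ≡ 5; 5^2 ≡ 5² = 25 ≡ 4; 5^4 ≡ 4² = 16 ≡ 2. So 5^4 ≡ 2 (mod 7).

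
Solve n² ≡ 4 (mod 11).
The square roots of 4 mod 11 are 9 and 2. Verify: 9² = 81 ≡ 4 (mod 11)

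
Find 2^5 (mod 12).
5 = 4 + 1 (binary 101). Repeated squaring mod 12: 2^1 ≡ 2; 2^2 ≡ 2² = 4 ≡ 4; 2^4 ≡ 4² = 16 ≡ 4. Multiply: 2^5 = 2^4 × 2^1 ≡ 4 × 2 (mod 12): 4 × 2 = 8 ≡ 8. So 2^5 ≡ 8 (mod 12).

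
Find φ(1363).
1288

Prime factorization: 1363 = 29 × 47
Using the formula φ(n) = n × Π(1 - 1/p) for each prime factor p:
φ(1363) = 1363 × (1 - 1/29) × (1 - 1/47)
φ(1363) = 1288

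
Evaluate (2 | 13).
(2/13) = 2^{6} mod 13 = -1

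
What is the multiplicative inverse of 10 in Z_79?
8

Using Extended Euclidean Algorithm:
gcd(10, 79) = 1
Bezout coefficients: 10 × 8 + 79 × -1 = 1
So 10 × 8 ≡ 1 (mod 79)
The inverse is 8 mod 79 = 8
Verification: 10 × 8 = 80 = 1 × 79 + 1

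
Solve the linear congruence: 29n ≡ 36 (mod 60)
24

Since gcd(29, 60) = 1 divides 36, a solution exists.
Multiply both sides by the inverse of 29 mod 60:
  29^(-1) mod 60 = 29
  x ≡ 29 × 36 ≡ 1044 ≡ 24 (mod 60)
Verification: 29 × 24 = 696 = 11 × 60 + 36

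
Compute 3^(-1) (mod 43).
3^(-1) ≡ 29 (mod 43). Verification: 3 × 29 = 87 ≡ 1 (mod 43)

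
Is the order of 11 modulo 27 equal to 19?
No, the actual order is 18, not 19.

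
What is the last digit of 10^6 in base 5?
10 ≡ 0 (mod 5). 6 = 4 + 2 (binary 110). Repeated squaring mod 5: 0^1 ≡ 0; 0^2 ≡ 0² = 0 ≡ 0; 0^4 ≡ 0² = 0 ≡ 0. Multiply: 10^6 ≡ 0^4 × 0^2 ≡ 0 × 0 (mod 5): 0 × 0 = 0 ≡ 0. So 10^6 ≡ 0 (mod 5).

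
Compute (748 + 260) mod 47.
21

(748 + 260) = 1008
1008 mod 47 = 21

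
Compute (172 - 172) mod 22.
0

(172 - 172) = 0
0 mod 22 = 0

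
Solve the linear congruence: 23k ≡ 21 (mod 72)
51

Since gcd(23, 72) = 1 divides 21, a solution exists.
Multiply both sides by the inverse of 23 mod 72:
  23^(-1) mod 72 = 47
  x ≡ 47 × 21 ≡ 987 ≡ 51 (mod 72)
Verification: 23 × 51 = 1173 = 16 × 72 + 21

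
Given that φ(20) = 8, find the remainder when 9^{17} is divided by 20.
By Euler: 9^{8} ≡ 1 (mod 20) since gcd(9, 20) = 1. 17 = 2×8 + 1. So 9^{17} ≡ 9^{1} ≡ 9 (mod 20)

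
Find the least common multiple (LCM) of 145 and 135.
3915

First find GCD(145, 135) using the Euclidean algorithm:
145 = 1 × 135 + 10
135 = 13 × 10 + 5
10 = 2 × 5 + 0
GCD(145, 135) = 5

LCM formula: LCM(a, b) = (a × b) / GCD(a, b)
LCM(145, 135) = (145 × 135) / 5
LCM(145, 135) = 19575 / 5
LCM(145, 135) = 3915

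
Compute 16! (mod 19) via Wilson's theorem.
(18)! = (16)! × (17) × (18) ≡ -1 (mod 19). So (16)! ≡ -1 × [(18)(17)]^(-1) ≡ 9 (mod 19)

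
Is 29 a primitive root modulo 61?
No

To verify, check if 29^(60/q) ≢ 1 (mod 61) for each prime divisor q of 60
Divisors of 60 = 60: [1, 2, 3, 4, 5, 6, 10, 12, 15, 20, 30, 60]
  29^(60/2) = 29^30 ≡ 60 (mod 61)
  29^(60/3) = 29^20 ≡ 13 (mod 61)
  29^(60/5) = 29^12 ≡ 1 (mod 61)
Conclusion: 29 is not a primitive root modulo 61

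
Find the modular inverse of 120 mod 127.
120^(-1) ≡ 18 (mod 127). Verification: 120 × 18 = 2160 ≡ 1 (mod 127)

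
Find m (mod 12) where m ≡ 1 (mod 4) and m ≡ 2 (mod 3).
M = 4 × 3 = 12. M₁ = 3, y₁ ≡ 3 (mod 4). M₂ = 4, y₂ ≡ 1 (mod 3). m = 1×3×3 + 2×4×1 ≡ 5 (mod 12)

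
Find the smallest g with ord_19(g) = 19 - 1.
p - 1 = 18 has prime divisors 2, 3. h is a primitive root mod 19 iff h^(18/q) ≢ 1 (mod 19) for each such q.
h = 2: 2^9 ≡ 18, 2^6 ≡ 7 (mod 19); none is 1, so 2 has order 18 and is a primitive root.
The smallest primitive root mod 19 is g = 2.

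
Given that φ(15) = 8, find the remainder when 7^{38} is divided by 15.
By Euler: 7^{8} ≡ 1 (mod 15) since gcd(7, 15) = 1. 38 = 4×8 + 6. So 7^{38} ≡ 7^{6} ≡ 4 (mod 15)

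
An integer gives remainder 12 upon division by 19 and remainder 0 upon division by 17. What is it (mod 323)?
M = 19 × 17 = 323. M₁ = 17, y₁ ≡ 9 (mod 19). M₂ = 19, y₂ ≡ 9 (mod 17). n = 12×17×9 + 0×19×9 ≡ 221 (mod 323). The smallest positive such number is 221.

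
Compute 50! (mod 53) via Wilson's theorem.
(52)! = (50)! × (51) × (52) ≡ -1 (mod 53). So (50)! ≡ -1 × [(52)(51)]^(-1) ≡ 26 (mod 53)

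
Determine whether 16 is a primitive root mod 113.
p - 1 = 112 has prime divisors 2, 7. Check 16^(112/q) mod 113 for each: 16^(112/2) = 16^56 ≡ 1, 16^(112/7) = 16^16 ≡ 30 (mod 113). Since 16^56 ≡ 1 (mod 113), the order of 16 divides 56 (in fact the order is 7) ≠ 112, so it is not a primitive root.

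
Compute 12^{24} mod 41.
10

Using successive squaring:
Binary expansion of 24: 11000
Powers of 12 mod 41 (each is the square of the previous):
  12^1 ≡ 12 (mod 41)
  12^2 ≡ 12² = 144 ≡ 21 (mod 41)
  12^4 ≡ 21² = 441 ≡ 31 (mod 41)
  12^8 ≡ 31² = 961 ≡ 18 (mod 41)
  12^16 ≡ 18² = 324 ≡ 37 (mod 41)
24 = 16 + 8, so 12^24 = 12^16 × 12^8 ≡ 37 × 18 (mod 41)
Multiplying step by step:
  37 × 18 = 666 ≡ 10 (mod 41)
Result: 12^24 ≡ 10 (mod 41)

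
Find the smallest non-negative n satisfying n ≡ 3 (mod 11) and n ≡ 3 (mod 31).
M = 11 × 31 = 341. M₁ = 31, y₁ ≡ 5 (mod 11). M₂ = 11, y₂ ≡ 17 (mod 31). n = 3×31×5 + 3×11×17 ≡ 3 (mod 341)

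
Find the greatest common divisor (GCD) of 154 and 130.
2

Using the Euclidean algorithm:
154 = 1 × 130 + 24
130 = 5 × 24 + 10
24 = 2 × 10 + 4
10 = 2 × 4 + 2
4 = 2 × 2 + 0

GCD(154, 130) = 2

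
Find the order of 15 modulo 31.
Powers of 15 mod 31: 15^1≡15, 15^2≡8, 15^3≡27, 15^4≡2, 15^5≡30, 15^6≡16, 15^7≡23, 15^8≡4, 15^9≡29, 15^10≡1. Order = 10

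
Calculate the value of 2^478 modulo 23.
Using Fermat: 2^{22} ≡ 1 (mod 23). 478 ≡ 16 (mod 22). So 2^{478} ≡ 2^{16} ≡ 9 (mod 23)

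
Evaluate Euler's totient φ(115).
88

Prime factorization: 115 = 5 × 23
Using the formula φ(n) = n × Π(1 - 1/p) for each prime factor p:
φ(115) = 115 × (1 - 1/5) × (1 - 1/23)
φ(115) = 88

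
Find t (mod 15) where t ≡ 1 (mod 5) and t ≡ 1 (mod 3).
M = 5 × 3 = 15. M₁ = 3, y₁ ≡ 2 (mod 5). M₂ = 5, y₂ ≡ 2 (mod 3). t = 1×3×2 + 1×5×2 ≡ 1 (mod 15)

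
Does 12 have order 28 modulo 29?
p - 1 = 28 has prime divisors 2, 7. Check 12^(28/q) mod 29 for each: 12^(28/2) = 12^14 ≡ 28, 12^(28/7) = 12^4 ≡ 1 (mod 29). Since 12^4 ≡ 1 (mod 29), the order of 12 divides 4 (in fact the order is 4) ≠ 28, so it is not a primitive root.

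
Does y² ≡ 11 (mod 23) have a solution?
By Euler's criterion: 11^{11} ≡ 22 (mod 23). Since this equals -1 (≡ 22), 11 is not a QR.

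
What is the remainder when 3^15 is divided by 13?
Using Fermat: 3^{12} ≡ 1 (mod 13). 15 ≡ 3 (mod 12). So 3^{15} ≡ 3^{3} ≡ 1 (mod 13)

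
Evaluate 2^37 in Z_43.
Using repeated squaring. 37 = 32 + 4 + 1 (binary 100101). Repeated squaring mod 43: 2^1 ≡ 2; 2^2 ≡ 2² = 4 ≡ 4; 2^4 ≡ 4² = 16 ≡ 16; 2^8 ≡ 16² = 256 ≡ 41; 2^16 ≡ 41² = 1681 ≡ 4; 2^32 ≡ 4² = 16 ≡ 16. Multiply: 2^37 = 2^32 × 2^4 × 2^1 ≡ 16 × 16 × 2 (mod 43): 16 × 16 = 256 ≡ 41; 41 × 2 = 82 ≡ 39. So 2^37 ≡ 39 (mod 43).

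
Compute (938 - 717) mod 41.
16

(938 - 717) = 221
221 mod 41 = 16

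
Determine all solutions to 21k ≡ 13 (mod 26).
13

Since gcd(21, 26) = 1 divides 13, a solution exists.
Multiply both sides by the inverse of 21 mod 26:
  21^(-1) mod 26 = 5
  x ≡ 5 × 13 ≡ 65 ≡ 13 (mod 26)
Verification: 21 × 13 = 273 = 10 × 26 + 13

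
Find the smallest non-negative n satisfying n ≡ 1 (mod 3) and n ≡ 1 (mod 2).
M = 3 × 2 = 6. M₁ = 2, y₁ ≡ 2 (mod 3). M₂ = 3, y₂ ≡ 1 (mod 2). n = 1×2×2 + 1×3×1 ≡ 1 (mod 6)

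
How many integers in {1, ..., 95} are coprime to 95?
72

Prime factorization: 95 = 5 × 19
Using the formula φ(n) = n × Π(1 - 1/p) for each prime factor p:
φ(95) = 95 × (1 - 1/5) × (1 - 1/19)
φ(95) = 72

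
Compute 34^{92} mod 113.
60

Using successive squaring:
Binary expansion of 92: 1011100
Powers of 34 mod 113 (each is the square of the previous):
  34^1 ≡ 34 (mod 113)
  34^2 ≡ 34² = 1156 ≡ 26 (mod 113)
  34^4 ≡ 26² = 676 ≡ 111 (mod 113)
  34^8 ≡ 111² = 12321 ≡ 4 (mod 113)
  34^16 ≡ 4² = 16 ≡ 16 (mod 113)
  34^32 ≡ 16² = 256 ≡ 30 (mod 113)
  34^64 ≡ 30² = 900 ≡ 109 (mod 113)
92 = 64 + 16 + 8 + 4, so 34^92 = 34^64 × 34^16 × 34^8 × 34^4 ≡ 109 × 16 × 4 × 111 (mod 113)
Multiplying step by step:
  109 × 16 = 1744 ≡ 49 (mod 113)
  49 × 4 = 196 ≡ 83 (mod 113)
  83 × 111 = 9213 ≡ 60 (mod 113)
Result: 34^92 ≡ 60 (mod 113)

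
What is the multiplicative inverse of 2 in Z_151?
2^(-1) ≡ 76 (mod 151). Verification: 2 × 76 = 152 ≡ 1 (mod 151)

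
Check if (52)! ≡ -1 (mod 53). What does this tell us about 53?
(52)! mod 53 = 52. Since this equals -1 (mod 53), Wilson confirms 53 is prime.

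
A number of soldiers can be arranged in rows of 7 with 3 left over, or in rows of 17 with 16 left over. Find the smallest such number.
M = 7 × 17 = 119. M₁ = 17, y₁ ≡ 5 (mod 7). M₂ = 7, y₂ ≡ 5 (mod 17). y = 3×17×5 + 16×7×5 ≡ 101 (mod 119). The smallest positive such number is 101.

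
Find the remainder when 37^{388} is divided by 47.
By Fermat: 37^{46} ≡ 1 (mod 47). 388 = 8×46 + 20. So 37^{388} ≡ 37^{20} ≡ 18 (mod 47)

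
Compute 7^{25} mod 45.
7

Using successive squaring:
Binary expansion of 25: 11001
Powers of 7 mod 45 (each is the square of the previous):
  7^1 ≡ 7 (mod 45)
  7^2 ≡ 7² = 49 ≡ 4 (mod 45)
  7^4 ≡ 4² = 16 ≡ 16 (mod 45)
  7^8 ≡ 16² = 256 ≡ 31 (mod 45)
  7^16 ≡ 31² = 961 ≡ 16 (mod 45)
25 = 16 + 8 + 1, so 7^25 = 7^16 × 7^8 × 7^1 ≡ 16 × 31 × 7 (mod 45)
Multiplying step by step:
  16 × 31 = 496 ≡ 1 (mod 45)
  1 × 7 = 7 ≡ 7 (mod 45)
Result: 7^25 ≡ 7 (mod 45)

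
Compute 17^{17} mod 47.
37

Using successive squaring:
Binary expansion of 17: 10001
Powers of 17 mod 47 (each is the square of the previous):
  17^1 ≡ 17 (mod 47)
  17^2 ≡ 17² = 289 ≡ 7 (mod 47)
  17^4 ≡ 7² = 49 ≡ 2 (mod 47)
  17^8 ≡ 2² = 4 ≡ 4 (mod 47)
  17^16 ≡ 4² = 16 ≡ 16 (mod 47)
17 = 16 + 1, so 17^17 = 17^16 × 17^1 ≡ 16 × 17 (mod 47)
Multiplying step by step:
  16 × 17 = 272 ≡ 37 (mod 47)
Result: 17^17 ≡ 37 (mod 47)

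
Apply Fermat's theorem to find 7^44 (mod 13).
By Fermat: 7^{12} ≡ 1 (mod 13). 44 = 3×12 + 8. So 7^{44} ≡ 7^{8} ≡ 3 (mod 13)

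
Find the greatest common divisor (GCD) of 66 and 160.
2

Using the Euclidean algorithm:
66 = 0 × 160 + 66
160 = 2 × 66 + 28
66 = 2 × 28 + 10
28 = 2 × 10 + 8
10 = 1 × 8 + 2
8 = 4 × 2 + 0

GCD(66, 160) = 2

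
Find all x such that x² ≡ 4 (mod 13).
The square roots of 4 mod 13 are 11 and 2. Verify: 11² = 121 ≡ 4 (mod 13)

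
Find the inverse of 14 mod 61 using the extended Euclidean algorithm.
Extended GCD: 14(-13) + 61(3) = 1. So 14^(-1) ≡ 48 ≡ 48 (mod 61). Verify: 14 × 48 = 672 ≡ 1 (mod 61)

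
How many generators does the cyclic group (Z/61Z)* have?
16

The number of primitive roots modulo p is φ(p-1) = φ(60)
φ(60) = 16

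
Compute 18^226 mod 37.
Using Fermat: 18^{36} ≡ 1 (mod 37). 226 ≡ 10 (mod 36). So 18^{226} ≡ 18^{10} ≡ 3 (mod 37)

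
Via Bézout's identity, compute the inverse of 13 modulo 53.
Extended GCD: 13(-4) + 53(1) = 1. So 13^(-1) ≡ 49 ≡ 49 (mod 53). Verify: 13 × 49 = 637 ≡ 1 (mod 53)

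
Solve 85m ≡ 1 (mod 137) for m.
85^(-1) ≡ 108 (mod 137). Verification: 85 × 108 = 9180 ≡ 1 (mod 137)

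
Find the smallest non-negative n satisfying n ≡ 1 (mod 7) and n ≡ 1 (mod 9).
M = 7 × 9 = 63. M₁ = 9, y₁ ≡ 4 (mod 7). M₂ = 7, y₂ ≡ 4 (mod 9). n = 1×9×4 + 1×7×4 ≡ 1 (mod 63)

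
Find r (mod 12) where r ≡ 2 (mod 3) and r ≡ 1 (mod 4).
M = 3 × 4 = 12. M₁ = 4, y₁ ≡ 1 (mod 3). M₂ = 3, y₂ ≡ 3 (mod 4). r = 2×4×1 + 1×3×3 ≡ 5 (mod 12)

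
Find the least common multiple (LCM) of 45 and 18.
90

First find GCD(45, 18) using the Euclidean algorithm:
45 = 2 × 18 + 9
18 = 2 × 9 + 0
GCD(45, 18) = 9

LCM formula: LCM(a, b) = (a × b) / GCD(a, b)
LCM(45, 18) = (45 × 18) / 9
LCM(45, 18) = 810 / 9
LCM(45, 18) = 90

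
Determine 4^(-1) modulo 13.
4^(-1) ≡ 10 (mod 13). Verification: 4 × 10 = 40 ≡ 1 (mod 13)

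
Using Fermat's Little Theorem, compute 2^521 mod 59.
By Fermat: 2^{58} ≡ 1 (mod 59). 521 = 8×58 + 57. So 2^{521} ≡ 2^{57} ≡ 30 (mod 59)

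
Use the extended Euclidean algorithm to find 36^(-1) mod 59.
Extended GCD: 36(-18) + 59(11) = 1. So 36^(-1) ≡ 41 ≡ 41 (mod 59). Verify: 36 × 41 = 1476 ≡ 1 (mod 59)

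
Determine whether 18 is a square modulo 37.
By Euler's criterion: 18^{18} ≡ 36 (mod 37). Since this equals -1 (≡ 36), 18 is not a QR.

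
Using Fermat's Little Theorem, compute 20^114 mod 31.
By Fermat: 20^{30} ≡ 1 (mod 31). 114 = 3×30 + 24. So 20^{114} ≡ 20^{24} ≡ 8 (mod 31)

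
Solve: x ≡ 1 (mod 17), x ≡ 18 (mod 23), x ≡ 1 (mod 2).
M = 17 × 23 × 2 = 782. M₁ = 46, y₁ ≡ 10 (mod 17). M₂ = 34, y₂ ≡ 21 (mod 23). M₃ = 391, y₃ ≡ 1 (mod 2). x = 1×46×10 + 18×34×21 + 1×391×1 ≡ 409 (mod 782)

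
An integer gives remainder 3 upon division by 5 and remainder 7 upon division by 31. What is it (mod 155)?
M = 5 × 31 = 155. M₁ = 31, y₁ ≡ 1 (mod 5). M₂ = 5, y₂ ≡ 25 (mod 31). r = 3×31×1 + 7×5×25 ≡ 38 (mod 155). The smallest positive such number is 38.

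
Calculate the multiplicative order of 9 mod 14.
Powers of 9 mod 14: 9^1≡9, 9^2≡11, 9^3≡1. Order = 3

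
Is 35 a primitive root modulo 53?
Yes

To verify, check if 35^(52/q) ≢ 1 (mod 53) for each prime divisor q of 52
Divisors of 52 = 52: [1, 2, 4, 13, 26, 52]
  35^(52/2) = 35^26 ≡ 52 (mod 53)
  35^(52/13) = 35^4 ≡ 36 (mod 53)
Conclusion: 35 is a primitive root modulo 53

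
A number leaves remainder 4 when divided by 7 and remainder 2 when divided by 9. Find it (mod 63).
M = 7 × 9 = 63. M₁ = 9, y₁ ≡ 4 (mod 7). M₂ = 7, y₂ ≡ 4 (mod 9). t = 4×9×4 + 2×7×4 ≡ 11 (mod 63)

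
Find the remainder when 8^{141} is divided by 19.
By Fermat: 8^{18} ≡ 1 (mod 19). 141 = 7×18 + 15. So 8^{141} ≡ 8^{15} ≡ 18 (mod 19)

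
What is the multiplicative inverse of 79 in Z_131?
79^(-1) ≡ 68 (mod 131). Verification: 79 × 68 = 5372 ≡ 1 (mod 131)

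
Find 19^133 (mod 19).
Using repeated squaring. 19 ≡ 0 (mod 19). 133 = 128 + 4 + 1 (binary 10000101). Repeated squaring mod 19: 0^1 ≡ 0; 0^2 ≡ 0² = 0 ≡ 0; 0^4 ≡ 0² = 0 ≡ 0; 0^8 ≡ 0² = 0 ≡ 0; 0^16 ≡ 0² = 0 ≡ 0; 0^32 ≡ 0² = 0 ≡ 0; 0^64 ≡ 0² = 0 ≡ 0; 0^128 ≡ 0² = 0 ≡ 0. Multiply: 19^133 ≡ 0^128 × 0^4 × 0^1 ≡ 0 × 0 × 0 (mod 19): 0 × 0 = 0 ≡ 0; 0 × 0 = 0 ≡ 0. So 19^133 ≡ 0 (mod 19).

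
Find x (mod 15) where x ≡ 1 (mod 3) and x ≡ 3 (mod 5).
M = 3 × 5 = 15. M₁ = 5, y₁ ≡ 2 (mod 3). M₂ = 3, y₂ ≡ 2 (mod 5). x = 1×5×2 + 3×3×2 ≡ 13 (mod 15)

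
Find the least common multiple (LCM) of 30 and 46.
690

First find GCD(30, 46) using the Euclidean algorithm:
30 = 0 × 46 + 30
46 = 1 × 30 + 16
30 = 1 × 16 + 14
16 = 1 × 14 + 2
14 = 7 × 2 + 0
GCD(30, 46) = 2

LCM formula: LCM(a, b) = (a × b) / GCD(a, b)
LCM(30, 46) = (30 × 46) / 2
LCM(30, 46) = 1380 / 2
LCM(30, 46) = 690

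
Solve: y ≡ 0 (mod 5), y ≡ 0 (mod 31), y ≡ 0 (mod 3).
M = 5 × 31 × 3 = 465. M₁ = 93, y₁ ≡ 2 (mod 5). M₂ = 15, y₂ ≡ 29 (mod 31). M₃ = 155, y₃ ≡ 2 (mod 3). y = 0×93×2 + 0×15×29 + 0×155×2 ≡ 0 (mod 465)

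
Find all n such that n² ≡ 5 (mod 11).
The square roots of 5 mod 11 are 4 and 7. Verify: 4² = 16 ≡ 5 (mod 11)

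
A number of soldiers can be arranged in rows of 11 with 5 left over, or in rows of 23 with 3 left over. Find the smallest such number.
M = 11 × 23 = 253. M₁ = 23, y₁ ≡ 1 (mod 11). M₂ = 11, y₂ ≡ 21 (mod 23). x = 5×23×1 + 3×11×21 ≡ 49 (mod 253). The smallest positive such number is 49.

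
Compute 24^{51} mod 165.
24

Using successive squaring:
Binary expansion of 51: 110011
Powers of 24 mod 165 (each is the square of the previous):
  24^1 ≡ 24 (mod 165)
  24^2 ≡ 24² = 576 ≡ 81 (mod 165)
  24^4 ≡ 81² = 6561 ≡ 126 (mod 165)
  24^8 ≡ 126² = 15876 ≡ 36 (mod 165)
  24^16 ≡ 36² = 1296 ≡ 141 (mod 165)
  24^32 ≡ 141² = 19881 ≡ 81 (mod 165)
51 = 32 + 16 + 2 + 1, so 24^51 = 24^32 × 24^16 × 24^2 × 24^1 ≡ 81 × 141 × 81 × 24 (mod 165)
Multiplying step by step:
  81 × 141 = 11421 ≡ 36 (mod 165)
  36 × 81 = 2916 ≡ 111 (mod 165)
  111 × 24 = 2664 ≡ 24 (mod 165)
Result: 24^51 ≡ 24 (mod 165)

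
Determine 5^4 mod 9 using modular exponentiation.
4 = 4 (binary 100). Repeated squaring mod 9: 5^1 ≡ 5; 5^2 ≡ 5² = 25 ≡ 7; 5^4 ≡ 7² = 49 ≡ 4. So 5^4 ≡ 4 (mod 9).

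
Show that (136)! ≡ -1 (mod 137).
(136)! mod 137 = 136. Since this equals -1 (mod 137), Wilson confirms 137 is prime.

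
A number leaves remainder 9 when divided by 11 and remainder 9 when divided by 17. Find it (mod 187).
M = 11 × 17 = 187. M₁ = 17, y₁ ≡ 2 (mod 11). M₂ = 11, y₂ ≡ 14 (mod 17). r = 9×17×2 + 9×11×14 ≡ 9 (mod 187)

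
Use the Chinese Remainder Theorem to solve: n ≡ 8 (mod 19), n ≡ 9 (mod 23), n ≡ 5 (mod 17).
2079

Using the Chinese Remainder Theorem:
M = product of moduli = 7429
For equation 1: M_1 = 391, 391 ≡ 11 (mod 19), inverse of 391 mod 19 is 7 (check: 11 × 7 = 77 ≡ 1 (mod 19))
For equation 2: M_2 = 323, 323 ≡ 1 (mod 23), inverse of 323 mod 23 is 1 (check: 1 × 1 = 1 ≡ 1 (mod 23))
For equation 3: M_3 = 437, 437 ≡ 12 (mod 17), inverse of 437 mod 17 is 10 (check: 12 × 10 = 120 ≡ 1 (mod 17))
Combine: n ≡ Σ r_i×M_i×(M_i⁻¹ mod m_i) = 8×391×7 + 9×323×1 + 5×437×10 = 21896 + 2907 + 21850 = 46653
46653 mod 7429 = 2079
n ≡ 2079 (mod 7429)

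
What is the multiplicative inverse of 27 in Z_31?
27^(-1) ≡ 23 (mod 31). Verification: 27 × 23 = 621 ≡ 1 (mod 31)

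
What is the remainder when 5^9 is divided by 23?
9 = 8 + 1 (binary 1001). Repeated squaring mod 23: 5^1 ≡ 5; 5^2 ≡ 5² = 25 ≡ 2; 5^4 ≡ 2² = 4 ≡ 4; 5^8 ≡ 4² = 16 ≡ 16. Multiply: 5^9 = 5^8 × 5^1 ≡ 16 × 5 (mod 23): 16 × 5 = 80 ≡ 11. So 5^9 ≡ 11 (mod 23).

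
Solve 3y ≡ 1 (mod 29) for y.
10

Using Extended Euclidean Algorithm:
gcd(3, 29) = 1
Bezout coefficients: 3 × 10 + 29 × -1 = 1
So 3 × 10 ≡ 1 (mod 29)
The inverse is 10 mod 29 = 10
Verification: 3 × 10 = 30 = 1 × 29 + 1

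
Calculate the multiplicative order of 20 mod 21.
Powers of 20 mod 21: 20^1≡20, 20^2≡1. Order = 2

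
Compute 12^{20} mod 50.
26

Using successive squaring:
Binary expansion of 20: 10100
Powers of 12 mod 50 (each is the square of the previous):
  12^1 ≡ 12 (mod 50)
  12^2 ≡ 12² = 144 ≡ 44 (mod 50)
  12^4 ≡ 44² = 1936 ≡ 36 (mod 50)
  12^8 ≡ 36² = 1296 ≡ 46 (mod 50)
  12^16 ≡ 46² = 2116 ≡ 16 (mod 50)
20 = 16 + 4, so 12^20 = 12^16 × 12^4 ≡ 16 × 36 (mod 50)
Multiplying step by step:
  16 × 36 = 576 ≡ 26 (mod 50)
Result: 12^20 ≡ 26 (mod 50)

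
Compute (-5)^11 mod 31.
Using repeated squaring. (-5) ≡ 26 (mod 31). 11 = 8 + 2 + 1 (binary 1011). Repeated squaring mod 31: 26^1 ≡ 26; 26^2 ≡ 26² = 676 ≡ 25; 26^4 ≡ 25² = 625 ≡ 5; 26^8 ≡ 5² = 25 ≡ 25. Multiply: (-5)^11 ≡ 26^8 × 26^2 × 26^1 ≡ 25 × 25 × 26 (mod 31): 25 × 25 = 625 ≡ 5; 5 × 26 = 130 ≡ 6. So (-5)^11 ≡ 6 (mod 31).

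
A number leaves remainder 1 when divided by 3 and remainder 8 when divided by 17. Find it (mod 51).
M = 3 × 17 = 51. M₁ = 17, y₁ ≡ 2 (mod 3). M₂ = 3, y₂ ≡ 6 (mod 17). z = 1×17×2 + 8×3×6 ≡ 25 (mod 51)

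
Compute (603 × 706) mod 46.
34

(603 × 706) = 425718
425718 mod 46 = 34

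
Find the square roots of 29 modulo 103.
The square roots of 29 mod 103 are 82 and 21. Verify: 82² = 6724 ≡ 29 (mod 103)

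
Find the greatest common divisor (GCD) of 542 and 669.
1

Using the Euclidean algorithm:
542 = 0 × 669 + 542
669 = 1 × 542 + 127
542 = 4 × 127 + 34
127 = 3 × 34 + 25
34 = 1 × 25 + 9
25 = 2 × 9 + 7
9 = 1 × 7 + 2
7 = 3 × 2 + 1
2 = 2 × 1 + 0

GCD(542, 669) = 1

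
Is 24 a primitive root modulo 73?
No

To verify, check if 24^(72/q) ≢ 1 (mod 73) for each prime divisor q of 72
Divisors of 72 = 72: [1, 2, 3, 4, 6, 8, 9, 12, 18, 24, 36, 72]
  24^(72/2) = 24^36 ≡ 1 (mod 73)
  24^(72/3) = 24^24 ≡ 1 (mod 73)
Conclusion: 24 is not a primitive root modulo 73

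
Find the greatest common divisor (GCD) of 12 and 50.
2

Using the Euclidean algorithm:
12 = 0 × 50 + 12
50 = 4 × 12 + 2
12 = 6 × 2 + 0

GCD(12, 50) = 2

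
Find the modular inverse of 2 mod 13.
2^(-1) ≡ 7 (mod 13). Verification: 2 × 7 = 14 ≡ 1 (mod 13)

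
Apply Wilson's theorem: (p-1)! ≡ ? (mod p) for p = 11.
By Wilson's theorem, (10)! ≡ -1 ≡ 10 (mod 11)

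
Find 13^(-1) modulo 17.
4

Using Extended Euclidean Algorithm:
gcd(13, 17) = 1
Bezout coefficients: 13 × 4 + 17 × -3 = 1
So 13 × 4 ≡ 1 (mod 17)
The inverse is 4 mod 17 = 4
Verification: 13 × 4 = 52 = 3 × 17 + 1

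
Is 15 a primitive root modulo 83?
Yes

To verify, check if 15^(82/q) ≢ 1 (mod 83) for each prime divisor q of 82
Divisors of 82 = 82: [1, 2, 41, 82]
  15^(82/41) = 15^2 ≡ 59 (mod 83)
  15^(82/2) = 15^41 ≡ 82 (mod 83)
Conclusion: 15 is a primitive root modulo 83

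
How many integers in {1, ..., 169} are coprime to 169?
156

Prime factorization: 169 = 13^2
Using the formula φ(n) = n × Π(1 - 1/p) for each prime factor p:
φ(169) = 169 × (1 - 1/13)
φ(169) = 156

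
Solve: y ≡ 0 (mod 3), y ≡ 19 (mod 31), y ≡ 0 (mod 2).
M = 3 × 31 × 2 = 186. M₁ = 62, y₁ ≡ 2 (mod 3). M₂ = 6, y₂ ≡ 26 (mod 31). M₃ = 93, y₃ ≡ 1 (mod 2). y = 0×62×2 + 19×6×26 + 0×93×1 ≡ 174 (mod 186)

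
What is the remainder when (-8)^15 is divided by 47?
Using repeated squaring. (-8) ≡ 39 (mod 47). 15 = 8 + 4 + 2 + 1 (binary 1111). Repeated squaring mod 47: 39^1 ≡ 39; 39^2 ≡ 39² = 1521 ≡ 17; 39^4 ≡ 17² = 289 ≡ 7; 39^8 ≡ 7² = 49 ≡ 2. Multiply: (-8)^15 ≡ 39^8 × 39^4 × 39^2 × 39^1 ≡ 2 × 7 × 17 × 39 (mod 47): 2 × 7 = 14 ≡ 14; 14 × 17 = 238 ≡ 3; 3 × 39 = 117 ≡ 23. So (-8)^15 ≡ 23 (mod 47).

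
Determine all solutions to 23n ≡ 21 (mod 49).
35

Since gcd(23, 49) = 1 divides 21, a solution exists.
Multiply both sides by the inverse of 23 mod 49:
  23^(-1) mod 49 = 32
  x ≡ 32 × 21 ≡ 672 ≡ 35 (mod 49)
Verification: 23 × 35 = 805 = 16 × 49 + 21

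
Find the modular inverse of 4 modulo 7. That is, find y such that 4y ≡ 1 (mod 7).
2

Using Extended Euclidean Algorithm:
gcd(4, 7) = 1
Bezout coefficients: 4 × 2 + 7 × -1 = 1
So 4 × 2 ≡ 1 (mod 7)
The inverse is 2 mod 7 = 2
Verification: 4 × 2 = 8 = 1 × 7 + 1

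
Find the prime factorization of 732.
2^2 × 3 × 61

Divide by primes starting from smallest:
732 ÷ 2 = 366
366 ÷ 2 = 183
183 ÷ 3 = 61
61 ÷ 61 = 1

732 = 2^2 × 3 × 61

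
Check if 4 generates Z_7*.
p - 1 = 6 has prime divisors 2, 3. Check 4^(6/q) mod 7 for each: 4^(6/2) = 4^3 ≡ 1, 4^(6/3) = 4^2 ≡ 2 (mod 7). Since 4^3 ≡ 1 (mod 7), the order of 4 divides 3 (in fact the order is 3) ≠ 6, so it is not a primitive root.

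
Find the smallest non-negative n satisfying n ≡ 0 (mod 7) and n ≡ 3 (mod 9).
M = 7 × 9 = 63. M₁ = 9, y₁ ≡ 4 (mod 7). M₂ = 7, y₂ ≡ 4 (mod 9). n = 0×9×4 + 3×7×4 ≡ 21 (mod 63)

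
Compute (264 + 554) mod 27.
8

(264 + 554) = 818
818 mod 27 = 8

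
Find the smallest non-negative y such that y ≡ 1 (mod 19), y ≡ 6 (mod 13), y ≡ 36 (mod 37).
2034

Using the Chinese Remainder Theorem:
M = product of moduli = 9139
For equation 1: M_1 = 481, 481 ≡ 6 (mod 19), inverse of 481 mod 19 is 16 (check: 6 × 16 = 96 ≡ 1 (mod 19))
For equation 2: M_2 = 703, 703 ≡ 1 (mod 13), inverse of 703 mod 13 is 1 (check: 1 × 1 = 1 ≡ 1 (mod 13))
For equation 3: M_3 = 247, 247 ≡ 25 (mod 37), inverse of 247 mod 37 is 3 (check: 25 × 3 = 75 ≡ 1 (mod 37))
Combine: y ≡ Σ r_i×M_i×(M_i⁻¹ mod m_i) = 1×481×16 + 6×703×1 + 36×247×3 = 7696 + 4218 + 26676 = 38590
38590 mod 9139 = 2034
y ≡ 2034 (mod 9139)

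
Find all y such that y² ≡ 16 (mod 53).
The square roots of 16 mod 53 are 49 and 4. Verify: 49² = 2401 ≡ 16 (mod 53)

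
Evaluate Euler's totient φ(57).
36

Prime factorization: 57 = 3 × 19
Using the formula φ(n) = n × Π(1 - 1/p) for each prime factor p:
φ(57) = 57 × (1 - 1/3) × (1 - 1/19)
φ(57) = 36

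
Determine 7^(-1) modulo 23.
7^(-1) ≡ 10 (mod 23). Verification: 7 × 10 = 70 ≡ 1 (mod 23)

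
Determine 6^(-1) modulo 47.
6^(-1) ≡ 8 (mod 47). Verification: 6 × 8 = 48 ≡ 1 (mod 47)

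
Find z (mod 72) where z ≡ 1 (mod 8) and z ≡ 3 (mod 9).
M = 8 × 9 = 72. M₁ = 9, y₁ ≡ 1 (mod 8). M₂ = 8, y₂ ≡ 8 (mod 9). z = 1×9×1 + 3×8×8 ≡ 57 (mod 72)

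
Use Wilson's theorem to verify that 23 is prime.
(22)! mod 23 = 22. Since this equals -1 (mod 23), Wilson confirms 23 is prime.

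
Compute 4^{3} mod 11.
9

Using successive squaring:
Binary expansion of 3: 11
Powers of 4 mod 11 (each is the square of the previous):
  4^1 ≡ 4 (mod 11)
  4^2 ≡ 4² = 16 ≡ 5 (mod 11)
3 = 2 + 1, so 4^3 = 4^2 × 4^1 ≡ 5 × 4 (mod 11)
Multiplying step by step:
  5 × 4 = 20 ≡ 9 (mod 11)
Result: 4^3 ≡ 9 (mod 11)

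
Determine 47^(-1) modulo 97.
47^(-1) ≡ 64 (mod 97). Verification: 47 × 64 = 3008 ≡ 1 (mod 97)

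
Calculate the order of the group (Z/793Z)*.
720

Prime factorization: 793 = 13 × 61
Using the formula φ(n) = n × Π(1 - 1/p) for each prime factor p:
φ(793) = 793 × (1 - 1/13) × (1 - 1/61)
φ(793) = 720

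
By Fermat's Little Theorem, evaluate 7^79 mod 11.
By Fermat: 7^{10} ≡ 1 (mod 11). 79 = 7×10 + 9. So 7^{79} ≡ 7^{9} ≡ 8 (mod 11)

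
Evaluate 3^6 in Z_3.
3 ≡ 0 (mod 3). 6 = 4 + 2 (binary 110). Repeated squaring mod 3: 0^1 ≡ 0; 0^2 ≡ 0² = 0 ≡ 0; 0^4 ≡ 0² = 0 ≡ 0. Multiply: 3^6 ≡ 0^4 × 0^2 ≡ 0 × 0 (mod 3): 0 × 0 = 0 ≡ 0. So 3^6 ≡ 0 (mod 3).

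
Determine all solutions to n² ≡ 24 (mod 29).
The square roots of 24 mod 29 are 16 and 13. Verify: 16² = 256 ≡ 24 (mod 29)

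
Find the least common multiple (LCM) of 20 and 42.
420

First find GCD(20, 42) using the Euclidean algorithm:
20 = 0 × 42 + 20
42 = 2 × 20 + 2
20 = 10 × 2 + 0
GCD(20, 42) = 2

LCM formula: LCM(a, b) = (a × b) / GCD(a, b)
LCM(20, 42) = (20 × 42) / 2
LCM(20, 42) = 840 / 2
LCM(20, 42) = 420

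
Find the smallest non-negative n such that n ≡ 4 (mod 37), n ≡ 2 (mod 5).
152

Using the Chinese Remainder Theorem:
M = product of moduli = 185
For equation 1: M_1 = 5, 5 ≡ 5 (mod 37), inverse of 5 mod 37 is 15 (check: 5 × 15 = 75 ≡ 1 (mod 37))
For equation 2: M_2 = 37, 37 ≡ 2 (mod 5), inverse of 37 mod 5 is 3 (check: 2 × 3 = 6 ≡ 1 (mod 5))
Combine: n ≡ Σ r_i×M_i×(M_i⁻¹ mod m_i) = 4×5×15 + 2×37×3 = 300 + 222 = 522
522 mod 185 = 152
n ≡ 152 (mod 185)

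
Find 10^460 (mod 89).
Using Fermat: 10^{88} ≡ 1 (mod 89). 460 ≡ 20 (mod 88). So 10^{460} ≡ 10^{20} ≡ 8 (mod 89)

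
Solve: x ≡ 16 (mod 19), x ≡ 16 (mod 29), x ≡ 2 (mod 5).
M = 19 × 29 × 5 = 2755. M₁ = 145, y₁ ≡ 8 (mod 19). M₂ = 95, y₂ ≡ 11 (mod 29). M₃ = 551, y₃ ≡ 1 (mod 5). x = 16×145×8 + 16×95×11 + 2×551×1 ≡ 567 (mod 2755)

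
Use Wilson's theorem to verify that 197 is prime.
(196)! mod 197 = 196. Since this equals -1 (mod 197), Wilson confirms 197 is prime.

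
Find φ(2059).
1960

Prime factorization: 2059 = 29 × 71
Using the formula φ(n) = n × Π(1 - 1/p) for each prime factor p:
φ(2059) = 2059 × (1 - 1/29) × (1 - 1/71)
φ(2059) = 1960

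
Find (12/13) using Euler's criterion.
(12/13) = 12^{6} mod 13 = 1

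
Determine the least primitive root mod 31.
p - 1 = 30 has prime divisors 2, 3, 5. h is a primitive root mod 31 iff h^(30/q) ≢ 1 (mod 31) for each such q.
h = 2: 2^15 ≡ 1, 2^10 ≡ 1, 2^6 ≡ 2 (mod 31); 2^15 ≡ 1, so not a primitive root.
h = 3: 3^15 ≡ 30, 3^10 ≡ 25, 3^6 ≡ 16 (mod 31); none is 1, so 3 has order 30 and is a primitive root.
The smallest primitive root mod 31 is g = 3.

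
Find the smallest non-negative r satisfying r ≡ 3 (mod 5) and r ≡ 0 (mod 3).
M = 5 × 3 = 15. M₁ = 3, y₁ ≡ 2 (mod 5). M₂ = 5, y₂ ≡ 2 (mod 3). r = 3×3×2 + 0×5×2 ≡ 3 (mod 15)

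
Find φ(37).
36

Prime factorization: 37 = 37
Using the formula φ(n) = n × Π(1 - 1/p) for each prime factor p:
φ(37) = 37 × (1 - 1/37)
φ(37) = 36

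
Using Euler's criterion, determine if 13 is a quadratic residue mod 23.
By Euler's criterion: 13^{11} ≡ 1 (mod 23). Since this equals 1, 13 is a QR.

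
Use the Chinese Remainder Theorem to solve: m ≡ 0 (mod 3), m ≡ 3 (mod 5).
M = 3 × 5 = 15. M₁ = 5, y₁ ≡ 2 (mod 3). M₂ = 3, y₂ ≡ 2 (mod 5). m = 0×5×2 + 3×3×2 ≡ 3 (mod 15)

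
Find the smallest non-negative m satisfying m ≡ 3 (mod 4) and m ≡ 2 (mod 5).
M = 4 × 5 = 20. M₁ = 5, y₁ ≡ 1 (mod 4). M₂ = 4, y₂ ≡ 4 (mod 5). m = 3×5×1 + 2×4×4 ≡ 7 (mod 20)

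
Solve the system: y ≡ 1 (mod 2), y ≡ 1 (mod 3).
M = 2 × 3 = 6. M₁ = 3, y₁ ≡ 1 (mod 2). M₂ = 2, y₂ ≡ 2 (mod 3). y = 1×3×1 + 1×2×2 ≡ 1 (mod 6)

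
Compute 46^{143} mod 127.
116

Using successive squaring:
Binary expansion of 143: 10001111
Powers of 46 mod 127 (each is the square of the previous):
  46^1 ≡ 46 (mod 127)
  46^2 ≡ 46² = 2116 ≡ 84 (mod 127)
  46^4 ≡ 84² = 7056 ≡ 71 (mod 127)
  46^8 ≡ 71² = 5041 ≡ 88 (mod 127)
  46^16 ≡ 88² = 7744 ≡ 124 (mod 127)
  46^32 ≡ 124² = 15376 ≡ 9 (mod 127)
  46^64 ≡ 9² = 81 ≡ 81 (mod 127)
  46^128 ≡ 81² = 6561 ≡ 84 (mod 127)
143 = 128 + 8 + 4 + 2 + 1, so 46^143 = 46^128 × 46^8 × 46^4 × 46^2 × 46^1 ≡ 84 × 88 × 71 × 84 × 46 (mod 127)
Multiplying step by step:
  84 × 88 = 7392 ≡ 26 (mod 127)
  26 × 71 = 1846 ≡ 68 (mod 127)
  68 × 84 = 5712 ≡ 124 (mod 127)
  124 × 46 = 5704 ≡ 116 (mod 127)
Result: 46^143 ≡ 116 (mod 127)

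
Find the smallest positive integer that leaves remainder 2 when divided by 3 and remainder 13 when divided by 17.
M = 3 × 17 = 51. M₁ = 17, y₁ ≡ 2 (mod 3). M₂ = 3, y₂ ≡ 6 (mod 17). n = 2×17×2 + 13×3×6 ≡ 47 (mod 51). The smallest positive such number is 47.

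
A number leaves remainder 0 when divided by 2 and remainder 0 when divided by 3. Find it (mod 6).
M = 2 × 3 = 6. M₁ = 3, y₁ ≡ 1 (mod 2). M₂ = 2, y₂ ≡ 2 (mod 3). t = 0×3×1 + 0×2×2 ≡ 0 (mod 6)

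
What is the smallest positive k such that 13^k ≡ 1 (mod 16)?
Powers of 13 mod 16: 13^1≡13, 13^2≡9, 13^3≡5, 13^4≡1. Order = 4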